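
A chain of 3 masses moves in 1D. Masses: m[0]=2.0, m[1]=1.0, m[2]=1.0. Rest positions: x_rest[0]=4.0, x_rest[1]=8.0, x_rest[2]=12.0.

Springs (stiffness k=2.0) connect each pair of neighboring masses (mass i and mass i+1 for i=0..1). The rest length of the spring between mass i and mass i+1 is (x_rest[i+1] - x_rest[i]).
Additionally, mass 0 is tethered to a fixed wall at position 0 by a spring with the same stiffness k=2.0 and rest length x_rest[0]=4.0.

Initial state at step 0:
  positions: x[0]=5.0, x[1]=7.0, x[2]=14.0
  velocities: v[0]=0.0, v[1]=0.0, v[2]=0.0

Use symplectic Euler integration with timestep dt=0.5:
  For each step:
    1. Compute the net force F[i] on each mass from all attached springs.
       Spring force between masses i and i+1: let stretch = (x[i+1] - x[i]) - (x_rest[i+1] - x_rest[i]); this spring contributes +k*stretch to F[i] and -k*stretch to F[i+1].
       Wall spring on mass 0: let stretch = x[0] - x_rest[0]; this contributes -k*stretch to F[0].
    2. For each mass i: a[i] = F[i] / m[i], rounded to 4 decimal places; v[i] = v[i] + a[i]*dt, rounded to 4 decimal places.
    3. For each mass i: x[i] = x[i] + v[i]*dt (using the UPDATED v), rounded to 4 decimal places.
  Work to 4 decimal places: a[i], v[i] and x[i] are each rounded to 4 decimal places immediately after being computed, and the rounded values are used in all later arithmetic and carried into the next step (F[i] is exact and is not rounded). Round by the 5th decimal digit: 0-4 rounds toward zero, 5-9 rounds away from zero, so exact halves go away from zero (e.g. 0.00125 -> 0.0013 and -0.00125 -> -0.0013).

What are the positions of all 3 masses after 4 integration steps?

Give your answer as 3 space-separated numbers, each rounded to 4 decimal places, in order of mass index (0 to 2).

Answer: 4.6407 6.2657 13.2813

Derivation:
Step 0: x=[5.0000 7.0000 14.0000] v=[0.0000 0.0000 0.0000]
Step 1: x=[4.2500 9.5000 12.5000] v=[-1.5000 5.0000 -3.0000]
Step 2: x=[3.7500 10.8750 11.5000] v=[-1.0000 2.7500 -2.0000]
Step 3: x=[4.0938 9.0000 12.1875] v=[0.6875 -3.7500 1.3750]
Step 4: x=[4.6407 6.2657 13.2813] v=[1.0937 -5.4687 2.1875]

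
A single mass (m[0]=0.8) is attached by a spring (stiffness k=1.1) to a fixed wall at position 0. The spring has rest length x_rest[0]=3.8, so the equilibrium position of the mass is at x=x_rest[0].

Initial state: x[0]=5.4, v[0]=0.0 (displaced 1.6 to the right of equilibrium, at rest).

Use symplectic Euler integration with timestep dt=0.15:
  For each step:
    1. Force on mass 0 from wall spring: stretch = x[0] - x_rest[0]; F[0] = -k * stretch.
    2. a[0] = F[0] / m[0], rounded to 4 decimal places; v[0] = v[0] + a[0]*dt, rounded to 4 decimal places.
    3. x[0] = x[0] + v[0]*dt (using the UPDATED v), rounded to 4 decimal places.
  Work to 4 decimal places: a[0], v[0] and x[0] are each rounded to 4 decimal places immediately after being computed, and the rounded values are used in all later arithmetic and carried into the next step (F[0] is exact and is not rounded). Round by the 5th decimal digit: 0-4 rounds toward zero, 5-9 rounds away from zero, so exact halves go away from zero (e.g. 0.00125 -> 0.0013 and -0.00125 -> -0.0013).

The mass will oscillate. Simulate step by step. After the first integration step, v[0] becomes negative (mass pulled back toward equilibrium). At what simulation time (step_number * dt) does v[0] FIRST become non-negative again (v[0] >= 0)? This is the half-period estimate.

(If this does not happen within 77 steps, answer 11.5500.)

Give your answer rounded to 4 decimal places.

Answer: 2.7000

Derivation:
Step 0: x=[5.4000] v=[0.0000]
Step 1: x=[5.3505] v=[-0.3300]
Step 2: x=[5.2530] v=[-0.6498]
Step 3: x=[5.1106] v=[-0.9495]
Step 4: x=[4.9276] v=[-1.2198]
Step 5: x=[4.7097] v=[-1.4524]
Step 6: x=[4.4637] v=[-1.6400]
Step 7: x=[4.1972] v=[-1.7769]
Step 8: x=[3.9184] v=[-1.8588]
Step 9: x=[3.6359] v=[-1.8832]
Step 10: x=[3.3585] v=[-1.8494]
Step 11: x=[3.0948] v=[-1.7583]
Step 12: x=[2.8529] v=[-1.6128]
Step 13: x=[2.6403] v=[-1.4175]
Step 14: x=[2.4636] v=[-1.1783]
Step 15: x=[2.3282] v=[-0.9027]
Step 16: x=[2.2383] v=[-0.5991]
Step 17: x=[2.1968] v=[-0.2770]
Step 18: x=[2.2049] v=[0.0537]
First v>=0 after going negative at step 18, time=2.7000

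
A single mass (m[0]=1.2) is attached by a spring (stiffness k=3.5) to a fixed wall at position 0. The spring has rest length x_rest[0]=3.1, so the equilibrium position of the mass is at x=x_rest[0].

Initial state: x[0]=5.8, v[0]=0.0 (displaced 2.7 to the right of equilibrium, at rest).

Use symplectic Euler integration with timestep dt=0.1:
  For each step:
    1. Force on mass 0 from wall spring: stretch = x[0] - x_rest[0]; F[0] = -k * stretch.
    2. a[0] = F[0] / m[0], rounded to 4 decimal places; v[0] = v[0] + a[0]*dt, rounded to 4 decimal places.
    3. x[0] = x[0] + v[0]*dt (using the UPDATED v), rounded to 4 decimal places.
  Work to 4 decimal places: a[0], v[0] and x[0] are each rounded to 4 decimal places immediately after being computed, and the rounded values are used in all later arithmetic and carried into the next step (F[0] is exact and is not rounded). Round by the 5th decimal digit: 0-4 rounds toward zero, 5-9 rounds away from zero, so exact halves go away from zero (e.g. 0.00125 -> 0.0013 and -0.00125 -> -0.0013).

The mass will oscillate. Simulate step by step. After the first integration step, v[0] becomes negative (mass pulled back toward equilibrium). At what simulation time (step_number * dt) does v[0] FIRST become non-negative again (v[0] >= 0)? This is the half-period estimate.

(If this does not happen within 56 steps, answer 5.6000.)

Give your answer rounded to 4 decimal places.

Step 0: x=[5.8000] v=[0.0000]
Step 1: x=[5.7213] v=[-0.7875]
Step 2: x=[5.5661] v=[-1.5521]
Step 3: x=[5.3390] v=[-2.2714]
Step 4: x=[5.0466] v=[-2.9244]
Step 5: x=[4.6974] v=[-3.4922]
Step 6: x=[4.3016] v=[-3.9581]
Step 7: x=[3.8707] v=[-4.3086]
Step 8: x=[3.4174] v=[-4.5334]
Step 9: x=[2.9548] v=[-4.6260]
Step 10: x=[2.4964] v=[-4.5837]
Step 11: x=[2.0556] v=[-4.4077]
Step 12: x=[1.6453] v=[-4.1031]
Step 13: x=[1.2774] v=[-3.6788]
Step 14: x=[0.9627] v=[-3.1472]
Step 15: x=[0.7103] v=[-2.5238]
Step 16: x=[0.5276] v=[-1.8268]
Step 17: x=[0.4200] v=[-1.0765]
Step 18: x=[0.3905] v=[-0.2948]
Step 19: x=[0.4401] v=[0.4955]
First v>=0 after going negative at step 19, time=1.9000

Answer: 1.9000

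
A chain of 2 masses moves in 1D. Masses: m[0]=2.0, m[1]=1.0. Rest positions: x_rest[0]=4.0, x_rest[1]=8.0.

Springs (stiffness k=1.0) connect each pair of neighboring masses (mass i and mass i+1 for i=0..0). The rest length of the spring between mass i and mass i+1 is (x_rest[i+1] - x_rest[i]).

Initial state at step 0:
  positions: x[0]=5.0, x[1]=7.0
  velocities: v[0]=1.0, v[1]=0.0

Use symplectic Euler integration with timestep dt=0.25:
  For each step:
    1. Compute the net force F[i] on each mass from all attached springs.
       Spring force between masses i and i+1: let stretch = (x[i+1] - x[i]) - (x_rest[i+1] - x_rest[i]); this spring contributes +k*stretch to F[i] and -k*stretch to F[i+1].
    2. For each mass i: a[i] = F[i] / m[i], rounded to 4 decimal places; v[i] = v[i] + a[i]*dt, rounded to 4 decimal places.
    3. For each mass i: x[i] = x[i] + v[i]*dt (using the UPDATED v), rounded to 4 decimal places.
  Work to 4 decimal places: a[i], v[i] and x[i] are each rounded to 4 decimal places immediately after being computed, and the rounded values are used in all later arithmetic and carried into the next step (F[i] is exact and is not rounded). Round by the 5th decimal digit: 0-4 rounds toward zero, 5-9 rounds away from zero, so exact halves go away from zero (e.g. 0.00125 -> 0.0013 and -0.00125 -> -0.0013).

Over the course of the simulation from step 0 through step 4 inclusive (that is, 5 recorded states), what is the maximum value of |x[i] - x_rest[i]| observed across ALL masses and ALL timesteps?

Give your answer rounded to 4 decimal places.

Answer: 1.3854

Derivation:
Step 0: x=[5.0000 7.0000] v=[1.0000 0.0000]
Step 1: x=[5.1875 7.1250] v=[0.7500 0.5000]
Step 2: x=[5.3106 7.3789] v=[0.4922 1.0156]
Step 3: x=[5.3733 7.7535] v=[0.2507 1.4985]
Step 4: x=[5.3854 8.2294] v=[0.0482 1.9035]
Max displacement = 1.3854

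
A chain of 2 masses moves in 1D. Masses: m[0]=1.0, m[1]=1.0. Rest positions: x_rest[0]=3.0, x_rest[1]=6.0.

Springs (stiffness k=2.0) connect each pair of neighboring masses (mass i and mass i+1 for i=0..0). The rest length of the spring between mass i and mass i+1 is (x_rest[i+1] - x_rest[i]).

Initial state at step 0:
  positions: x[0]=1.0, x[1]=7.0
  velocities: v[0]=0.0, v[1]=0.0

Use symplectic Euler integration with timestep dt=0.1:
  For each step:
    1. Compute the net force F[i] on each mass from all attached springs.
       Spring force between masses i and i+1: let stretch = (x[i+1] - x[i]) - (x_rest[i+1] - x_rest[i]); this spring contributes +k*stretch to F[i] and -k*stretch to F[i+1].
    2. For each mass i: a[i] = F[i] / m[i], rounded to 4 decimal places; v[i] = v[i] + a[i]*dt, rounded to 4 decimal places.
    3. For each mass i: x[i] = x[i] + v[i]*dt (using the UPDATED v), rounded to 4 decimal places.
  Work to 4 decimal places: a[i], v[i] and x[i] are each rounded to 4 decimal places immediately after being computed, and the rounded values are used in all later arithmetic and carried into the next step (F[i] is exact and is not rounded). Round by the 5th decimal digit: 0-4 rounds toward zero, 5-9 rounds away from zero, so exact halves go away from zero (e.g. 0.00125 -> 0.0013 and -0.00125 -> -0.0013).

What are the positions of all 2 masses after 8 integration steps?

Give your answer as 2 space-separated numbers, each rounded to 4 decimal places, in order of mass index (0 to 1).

Answer: 2.6985 5.3015

Derivation:
Step 0: x=[1.0000 7.0000] v=[0.0000 0.0000]
Step 1: x=[1.0600 6.9400] v=[0.6000 -0.6000]
Step 2: x=[1.1776 6.8224] v=[1.1760 -1.1760]
Step 3: x=[1.3481 6.6519] v=[1.7050 -1.7050]
Step 4: x=[1.5647 6.4353] v=[2.1658 -2.1658]
Step 5: x=[1.8187 6.1813] v=[2.5399 -2.5399]
Step 6: x=[2.0999 5.9001] v=[2.8124 -2.8124]
Step 7: x=[2.3971 5.6029] v=[2.9724 -2.9724]
Step 8: x=[2.6985 5.3015] v=[3.0136 -3.0136]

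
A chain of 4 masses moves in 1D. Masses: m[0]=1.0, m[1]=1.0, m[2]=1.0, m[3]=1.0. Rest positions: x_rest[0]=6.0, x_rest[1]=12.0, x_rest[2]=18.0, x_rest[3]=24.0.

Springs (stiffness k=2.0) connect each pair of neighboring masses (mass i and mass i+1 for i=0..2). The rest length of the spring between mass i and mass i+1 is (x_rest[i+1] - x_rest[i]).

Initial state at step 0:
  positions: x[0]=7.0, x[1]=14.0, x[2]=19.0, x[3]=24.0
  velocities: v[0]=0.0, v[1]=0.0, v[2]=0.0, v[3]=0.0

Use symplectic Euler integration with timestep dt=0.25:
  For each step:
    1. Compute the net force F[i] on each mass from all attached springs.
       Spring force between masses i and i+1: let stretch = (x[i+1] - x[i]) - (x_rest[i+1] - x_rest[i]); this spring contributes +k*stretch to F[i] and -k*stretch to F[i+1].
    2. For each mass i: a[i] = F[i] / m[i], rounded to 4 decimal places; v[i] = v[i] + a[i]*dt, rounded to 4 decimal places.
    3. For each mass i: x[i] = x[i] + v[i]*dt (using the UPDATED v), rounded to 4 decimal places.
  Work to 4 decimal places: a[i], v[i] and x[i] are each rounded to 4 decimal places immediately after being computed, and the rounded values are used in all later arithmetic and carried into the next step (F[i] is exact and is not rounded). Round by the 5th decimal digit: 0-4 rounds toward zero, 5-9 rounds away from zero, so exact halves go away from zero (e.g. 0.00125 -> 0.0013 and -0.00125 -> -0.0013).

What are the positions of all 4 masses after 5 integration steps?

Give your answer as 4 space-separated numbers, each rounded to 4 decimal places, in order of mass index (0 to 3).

Answer: 7.6255 12.3070 18.7272 25.3404

Derivation:
Step 0: x=[7.0000 14.0000 19.0000 24.0000] v=[0.0000 0.0000 0.0000 0.0000]
Step 1: x=[7.1250 13.7500 19.0000 24.1250] v=[0.5000 -1.0000 0.0000 0.5000]
Step 2: x=[7.3281 13.3281 18.9844 24.3594] v=[0.8125 -1.6875 -0.0625 0.9375]
Step 3: x=[7.5312 12.8633 18.9336 24.6719] v=[0.8125 -1.8594 -0.2032 1.2500]
Step 4: x=[7.6509 12.4907 18.8413 25.0171] v=[0.4786 -1.4903 -0.3692 1.3809]
Step 5: x=[7.6255 12.3070 18.7272 25.3404] v=[-0.1015 -0.7349 -0.4566 1.2930]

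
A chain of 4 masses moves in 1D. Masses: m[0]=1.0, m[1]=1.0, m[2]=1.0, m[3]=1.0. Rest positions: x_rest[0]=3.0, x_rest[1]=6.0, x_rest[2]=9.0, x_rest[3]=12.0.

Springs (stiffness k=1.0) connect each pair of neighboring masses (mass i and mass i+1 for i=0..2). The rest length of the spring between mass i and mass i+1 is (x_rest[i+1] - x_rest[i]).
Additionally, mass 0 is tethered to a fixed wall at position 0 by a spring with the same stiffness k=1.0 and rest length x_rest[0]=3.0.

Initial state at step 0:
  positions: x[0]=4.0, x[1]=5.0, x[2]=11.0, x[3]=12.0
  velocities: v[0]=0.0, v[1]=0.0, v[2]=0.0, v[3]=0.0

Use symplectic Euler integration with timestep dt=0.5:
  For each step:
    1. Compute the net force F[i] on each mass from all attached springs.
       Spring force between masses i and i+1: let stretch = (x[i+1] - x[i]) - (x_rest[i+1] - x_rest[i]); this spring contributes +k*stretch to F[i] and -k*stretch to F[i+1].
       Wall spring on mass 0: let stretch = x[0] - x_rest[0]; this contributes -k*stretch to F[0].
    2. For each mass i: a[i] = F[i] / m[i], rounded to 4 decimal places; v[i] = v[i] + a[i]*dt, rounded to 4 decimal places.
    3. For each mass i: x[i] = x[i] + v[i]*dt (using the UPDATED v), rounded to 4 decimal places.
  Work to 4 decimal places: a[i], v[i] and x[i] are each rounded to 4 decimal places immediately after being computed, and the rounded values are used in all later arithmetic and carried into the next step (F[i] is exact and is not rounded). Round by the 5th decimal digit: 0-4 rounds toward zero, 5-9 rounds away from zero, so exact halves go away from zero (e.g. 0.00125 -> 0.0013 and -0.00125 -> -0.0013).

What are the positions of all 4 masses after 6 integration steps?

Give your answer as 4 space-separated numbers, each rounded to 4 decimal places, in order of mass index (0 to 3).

Answer: 4.1031 4.5398 10.7621 11.6429

Derivation:
Step 0: x=[4.0000 5.0000 11.0000 12.0000] v=[0.0000 0.0000 0.0000 0.0000]
Step 1: x=[3.2500 6.2500 9.7500 12.5000] v=[-1.5000 2.5000 -2.5000 1.0000]
Step 2: x=[2.4375 7.6250 8.3125 13.0625] v=[-1.6250 2.7500 -2.8750 1.1250]
Step 3: x=[2.3125 7.8750 7.8906 13.1875] v=[-0.2500 0.5000 -0.8438 0.2500]
Step 4: x=[3.0000 6.7383 8.7891 12.7383] v=[1.3750 -2.2735 1.7969 -0.8985]
Step 5: x=[3.8721 5.1797 10.1622 12.0518] v=[1.7442 -3.1173 2.7461 -1.3731]
Step 6: x=[4.1031 4.5398 10.7621 11.6429] v=[0.4620 -1.2799 1.1997 -0.8179]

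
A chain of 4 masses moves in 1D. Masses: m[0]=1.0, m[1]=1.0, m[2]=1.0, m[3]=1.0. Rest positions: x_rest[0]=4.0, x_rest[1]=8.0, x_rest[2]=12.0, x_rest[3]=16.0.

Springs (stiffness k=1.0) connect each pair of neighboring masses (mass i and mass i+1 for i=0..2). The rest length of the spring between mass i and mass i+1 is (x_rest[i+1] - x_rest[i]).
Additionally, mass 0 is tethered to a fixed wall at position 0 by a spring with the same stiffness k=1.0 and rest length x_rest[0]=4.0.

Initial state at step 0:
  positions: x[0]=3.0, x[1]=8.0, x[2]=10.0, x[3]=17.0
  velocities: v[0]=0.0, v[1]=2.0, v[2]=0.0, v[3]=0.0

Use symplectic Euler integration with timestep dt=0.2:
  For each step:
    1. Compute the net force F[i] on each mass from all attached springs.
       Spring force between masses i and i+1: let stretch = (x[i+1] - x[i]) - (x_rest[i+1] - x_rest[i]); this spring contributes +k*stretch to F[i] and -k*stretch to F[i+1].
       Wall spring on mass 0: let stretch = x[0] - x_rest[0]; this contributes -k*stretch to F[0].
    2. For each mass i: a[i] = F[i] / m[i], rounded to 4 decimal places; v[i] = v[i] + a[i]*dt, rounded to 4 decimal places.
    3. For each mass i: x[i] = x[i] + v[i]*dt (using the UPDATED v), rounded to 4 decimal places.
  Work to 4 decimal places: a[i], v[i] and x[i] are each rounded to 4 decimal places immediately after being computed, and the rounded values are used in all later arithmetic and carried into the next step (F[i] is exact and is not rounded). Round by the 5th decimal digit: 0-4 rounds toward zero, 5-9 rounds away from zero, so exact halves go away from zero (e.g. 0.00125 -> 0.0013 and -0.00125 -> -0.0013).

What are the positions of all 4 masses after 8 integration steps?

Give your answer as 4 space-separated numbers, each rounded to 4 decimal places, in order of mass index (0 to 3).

Answer: 5.0134 8.1323 13.9952 14.8719

Derivation:
Step 0: x=[3.0000 8.0000 10.0000 17.0000] v=[0.0000 2.0000 0.0000 0.0000]
Step 1: x=[3.0800 8.2800 10.2000 16.8800] v=[0.4000 1.4000 1.0000 -0.6000]
Step 2: x=[3.2448 8.4288 10.5904 16.6528] v=[0.8240 0.7440 1.9520 -1.1360]
Step 3: x=[3.4872 8.4567 11.1368 16.3431] v=[1.2118 0.1395 2.7322 -1.5485]
Step 4: x=[3.7889 8.3930 11.7843 15.9851] v=[1.5083 -0.3184 3.2374 -1.7898]
Step 5: x=[4.1232 8.2808 12.4642 15.6191] v=[1.6713 -0.5610 3.3993 -1.8300]
Step 6: x=[4.4588 8.1696 13.1029 15.2869] v=[1.6782 -0.5558 3.1936 -1.6610]
Step 7: x=[4.7645 8.1073 13.6316 15.0273] v=[1.5286 -0.3113 2.6437 -1.2978]
Step 8: x=[5.0134 8.1323 13.9952 14.8719] v=[1.2443 0.1250 1.8180 -0.7769]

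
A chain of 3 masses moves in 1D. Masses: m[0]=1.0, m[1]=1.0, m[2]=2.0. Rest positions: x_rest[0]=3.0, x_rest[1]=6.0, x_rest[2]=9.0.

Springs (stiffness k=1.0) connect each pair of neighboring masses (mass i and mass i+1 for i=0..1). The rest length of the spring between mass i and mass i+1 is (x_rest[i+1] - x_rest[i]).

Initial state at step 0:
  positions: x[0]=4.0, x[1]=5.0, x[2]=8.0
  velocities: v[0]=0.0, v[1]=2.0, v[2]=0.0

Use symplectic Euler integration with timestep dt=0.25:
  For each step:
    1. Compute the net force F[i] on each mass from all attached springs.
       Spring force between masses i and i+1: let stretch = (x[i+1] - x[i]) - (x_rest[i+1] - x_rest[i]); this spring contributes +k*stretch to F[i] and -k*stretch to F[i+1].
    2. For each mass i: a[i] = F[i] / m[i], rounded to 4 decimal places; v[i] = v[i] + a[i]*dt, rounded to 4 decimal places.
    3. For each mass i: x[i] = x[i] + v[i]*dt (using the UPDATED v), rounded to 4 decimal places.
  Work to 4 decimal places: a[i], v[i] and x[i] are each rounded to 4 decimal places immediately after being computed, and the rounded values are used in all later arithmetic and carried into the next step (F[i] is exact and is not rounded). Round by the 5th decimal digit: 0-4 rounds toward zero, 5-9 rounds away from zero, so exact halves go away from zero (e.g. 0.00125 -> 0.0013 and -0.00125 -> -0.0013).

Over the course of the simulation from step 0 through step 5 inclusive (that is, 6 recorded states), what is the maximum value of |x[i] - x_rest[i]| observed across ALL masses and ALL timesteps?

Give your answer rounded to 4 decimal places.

Step 0: x=[4.0000 5.0000 8.0000] v=[0.0000 2.0000 0.0000]
Step 1: x=[3.8750 5.6250 8.0000] v=[-0.5000 2.5000 0.0000]
Step 2: x=[3.6719 6.2891 8.0195] v=[-0.8125 2.6563 0.0781]
Step 3: x=[3.4449 6.8978 8.0787] v=[-0.9082 2.4346 0.2368]
Step 4: x=[3.2462 7.3645 8.1948] v=[-0.7950 1.8666 0.4642]
Step 5: x=[3.1174 7.6257 8.3787] v=[-0.5154 1.0446 0.7354]
Max displacement = 1.6257

Answer: 1.6257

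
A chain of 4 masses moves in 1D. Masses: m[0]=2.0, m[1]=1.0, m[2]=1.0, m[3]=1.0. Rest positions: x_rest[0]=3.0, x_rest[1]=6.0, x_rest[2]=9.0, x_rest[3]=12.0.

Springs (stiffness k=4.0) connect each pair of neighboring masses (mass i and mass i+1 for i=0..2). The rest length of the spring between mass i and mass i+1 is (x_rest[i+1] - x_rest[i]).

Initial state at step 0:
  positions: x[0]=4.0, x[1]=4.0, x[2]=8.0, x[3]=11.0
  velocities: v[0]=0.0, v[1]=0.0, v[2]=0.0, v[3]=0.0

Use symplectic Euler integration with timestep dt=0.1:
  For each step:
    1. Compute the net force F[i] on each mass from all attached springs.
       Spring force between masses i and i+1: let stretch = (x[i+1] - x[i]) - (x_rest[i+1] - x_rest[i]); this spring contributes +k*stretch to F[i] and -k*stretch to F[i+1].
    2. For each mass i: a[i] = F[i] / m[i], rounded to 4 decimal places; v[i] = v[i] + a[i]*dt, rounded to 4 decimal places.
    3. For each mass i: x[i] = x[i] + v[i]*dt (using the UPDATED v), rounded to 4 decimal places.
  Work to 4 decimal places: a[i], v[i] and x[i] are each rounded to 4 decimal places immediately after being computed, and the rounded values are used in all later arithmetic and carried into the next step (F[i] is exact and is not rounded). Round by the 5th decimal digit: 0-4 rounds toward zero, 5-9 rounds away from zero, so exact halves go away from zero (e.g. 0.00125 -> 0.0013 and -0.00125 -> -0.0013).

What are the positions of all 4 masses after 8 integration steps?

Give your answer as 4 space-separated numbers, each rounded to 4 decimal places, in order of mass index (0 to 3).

Answer: 2.5898 7.0060 7.9793 10.8356

Derivation:
Step 0: x=[4.0000 4.0000 8.0000 11.0000] v=[0.0000 0.0000 0.0000 0.0000]
Step 1: x=[3.9400 4.1600 7.9600 11.0000] v=[-0.6000 1.6000 -0.4000 0.0000]
Step 2: x=[3.8244 4.4632 7.8896 10.9984] v=[-1.1560 3.0320 -0.7040 -0.0160]
Step 3: x=[3.6616 4.8779 7.8065 10.9925] v=[-1.6282 4.1470 -0.8310 -0.0595]
Step 4: x=[3.4631 5.3611 7.7337 10.9791] v=[-1.9849 4.8319 -0.7280 -0.1339]
Step 5: x=[3.2426 5.8633 7.6958 10.9559] v=[-2.2053 5.0217 -0.3789 -0.2321]
Step 6: x=[3.0145 6.3339 7.7150 10.9223] v=[-2.2812 4.7064 0.1921 -0.3361]
Step 7: x=[2.7928 6.7270 7.8073 10.8804] v=[-2.2173 3.9311 0.9226 -0.4190]
Step 8: x=[2.5898 7.0060 7.9793 10.8356] v=[-2.0305 2.7895 1.7197 -0.4482]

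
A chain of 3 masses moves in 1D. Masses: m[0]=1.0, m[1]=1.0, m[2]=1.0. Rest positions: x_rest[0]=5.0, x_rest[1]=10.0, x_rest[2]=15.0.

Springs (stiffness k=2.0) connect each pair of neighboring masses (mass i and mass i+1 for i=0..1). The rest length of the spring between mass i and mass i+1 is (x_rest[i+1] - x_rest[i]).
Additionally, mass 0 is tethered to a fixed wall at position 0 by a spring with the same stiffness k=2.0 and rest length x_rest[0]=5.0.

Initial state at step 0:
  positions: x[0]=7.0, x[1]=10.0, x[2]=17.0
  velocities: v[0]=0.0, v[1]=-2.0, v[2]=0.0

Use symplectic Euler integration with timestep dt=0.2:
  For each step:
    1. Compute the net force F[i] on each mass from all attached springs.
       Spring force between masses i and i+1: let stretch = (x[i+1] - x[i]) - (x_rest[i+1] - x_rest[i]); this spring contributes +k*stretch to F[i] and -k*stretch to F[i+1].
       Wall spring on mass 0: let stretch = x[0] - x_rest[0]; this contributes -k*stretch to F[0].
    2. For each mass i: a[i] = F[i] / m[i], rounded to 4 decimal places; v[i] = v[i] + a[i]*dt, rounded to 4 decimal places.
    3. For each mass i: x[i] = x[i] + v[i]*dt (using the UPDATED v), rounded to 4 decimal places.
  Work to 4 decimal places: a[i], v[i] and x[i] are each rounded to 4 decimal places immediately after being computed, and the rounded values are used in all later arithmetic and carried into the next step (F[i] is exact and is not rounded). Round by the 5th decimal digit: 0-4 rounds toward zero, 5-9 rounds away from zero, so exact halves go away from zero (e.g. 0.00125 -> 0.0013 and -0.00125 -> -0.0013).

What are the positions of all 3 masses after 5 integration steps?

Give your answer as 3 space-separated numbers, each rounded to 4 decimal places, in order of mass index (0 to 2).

Answer: 3.9398 11.2574 15.1878

Derivation:
Step 0: x=[7.0000 10.0000 17.0000] v=[0.0000 -2.0000 0.0000]
Step 1: x=[6.6800 9.9200 16.8400] v=[-1.6000 -0.4000 -0.8000]
Step 2: x=[6.0848 10.1344 16.5264] v=[-2.9760 1.0720 -1.5680]
Step 3: x=[5.3268 10.5362 16.1014] v=[-3.7901 2.0090 -2.1248]
Step 4: x=[4.5594 10.9665 15.6312] v=[-3.8371 2.1513 -2.3509]
Step 5: x=[3.9398 11.2574 15.1878] v=[-3.0980 1.4543 -2.2168]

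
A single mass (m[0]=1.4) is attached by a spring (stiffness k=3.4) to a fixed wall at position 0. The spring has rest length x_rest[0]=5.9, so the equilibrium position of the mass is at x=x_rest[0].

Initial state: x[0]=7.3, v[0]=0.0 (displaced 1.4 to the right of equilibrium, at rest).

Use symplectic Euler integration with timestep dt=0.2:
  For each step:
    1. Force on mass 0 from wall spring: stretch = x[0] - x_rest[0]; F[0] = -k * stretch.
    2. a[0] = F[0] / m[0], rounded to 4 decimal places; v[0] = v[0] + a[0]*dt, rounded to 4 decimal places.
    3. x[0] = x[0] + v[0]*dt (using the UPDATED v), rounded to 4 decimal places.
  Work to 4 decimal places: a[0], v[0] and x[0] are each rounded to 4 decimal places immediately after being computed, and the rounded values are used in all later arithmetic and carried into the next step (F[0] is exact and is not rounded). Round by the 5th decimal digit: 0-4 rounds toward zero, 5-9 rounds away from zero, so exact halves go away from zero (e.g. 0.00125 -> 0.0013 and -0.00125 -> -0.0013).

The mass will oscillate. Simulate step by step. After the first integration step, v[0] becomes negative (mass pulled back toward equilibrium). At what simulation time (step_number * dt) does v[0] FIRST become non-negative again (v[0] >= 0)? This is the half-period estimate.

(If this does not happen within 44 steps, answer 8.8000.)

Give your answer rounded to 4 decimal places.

Step 0: x=[7.3000] v=[0.0000]
Step 1: x=[7.1640] v=[-0.6800]
Step 2: x=[6.9052] v=[-1.2939]
Step 3: x=[6.5488] v=[-1.7821]
Step 4: x=[6.1294] v=[-2.0972]
Step 5: x=[5.6877] v=[-2.2086]
Step 6: x=[5.2666] v=[-2.1055]
Step 7: x=[4.9070] v=[-1.7978]
Step 8: x=[4.6439] v=[-1.3155]
Step 9: x=[4.5028] v=[-0.7054]
Step 10: x=[4.4974] v=[-0.0268]
Step 11: x=[4.6283] v=[0.6545]
First v>=0 after going negative at step 11, time=2.2000

Answer: 2.2000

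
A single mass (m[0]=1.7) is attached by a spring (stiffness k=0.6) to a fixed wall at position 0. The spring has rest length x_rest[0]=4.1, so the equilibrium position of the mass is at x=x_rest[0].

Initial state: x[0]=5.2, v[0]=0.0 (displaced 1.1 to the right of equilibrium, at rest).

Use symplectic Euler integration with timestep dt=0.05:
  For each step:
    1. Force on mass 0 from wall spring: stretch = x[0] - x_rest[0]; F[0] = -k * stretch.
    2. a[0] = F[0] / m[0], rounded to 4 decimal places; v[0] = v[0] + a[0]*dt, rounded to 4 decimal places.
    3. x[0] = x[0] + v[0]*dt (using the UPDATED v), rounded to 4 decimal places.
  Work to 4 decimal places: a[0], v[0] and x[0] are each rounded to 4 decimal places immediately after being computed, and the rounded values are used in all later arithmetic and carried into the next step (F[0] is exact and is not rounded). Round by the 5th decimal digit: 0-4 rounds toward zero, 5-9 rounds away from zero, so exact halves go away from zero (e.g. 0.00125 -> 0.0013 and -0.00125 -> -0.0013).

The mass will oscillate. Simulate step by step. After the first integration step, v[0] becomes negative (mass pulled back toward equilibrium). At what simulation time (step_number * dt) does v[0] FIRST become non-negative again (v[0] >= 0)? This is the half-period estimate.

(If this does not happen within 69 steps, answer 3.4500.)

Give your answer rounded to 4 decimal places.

Step 0: x=[5.2000] v=[0.0000]
Step 1: x=[5.1990] v=[-0.0194]
Step 2: x=[5.1971] v=[-0.0388]
Step 3: x=[5.1942] v=[-0.0582]
Step 4: x=[5.1903] v=[-0.0775]
Step 5: x=[5.1855] v=[-0.0967]
Step 6: x=[5.1797] v=[-0.1159]
Step 7: x=[5.1730] v=[-0.1350]
Step 8: x=[5.1653] v=[-0.1539]
Step 9: x=[5.1567] v=[-0.1727]
Step 10: x=[5.1471] v=[-0.1914]
Step 11: x=[5.1366] v=[-0.2099]
Step 12: x=[5.1252] v=[-0.2282]
Step 13: x=[5.1129] v=[-0.2463]
Step 14: x=[5.0997] v=[-0.2642]
Step 15: x=[5.0856] v=[-0.2818]
Step 16: x=[5.0706] v=[-0.2992]
Step 17: x=[5.0548] v=[-0.3163]
Step 18: x=[5.0381] v=[-0.3332]
Step 19: x=[5.0206] v=[-0.3498]
Step 20: x=[5.0023] v=[-0.3660]
Step 21: x=[4.9832] v=[-0.3819]
Step 22: x=[4.9633] v=[-0.3975]
Step 23: x=[4.9427] v=[-0.4127]
Step 24: x=[4.9213] v=[-0.4276]
Step 25: x=[4.8992] v=[-0.4421]
Step 26: x=[4.8764] v=[-0.4562]
Step 27: x=[4.8529] v=[-0.4699]
Step 28: x=[4.8287] v=[-0.4832]
Step 29: x=[4.8039] v=[-0.4961]
Step 30: x=[4.7785] v=[-0.5085]
Step 31: x=[4.7525] v=[-0.5205]
Step 32: x=[4.7259] v=[-0.5320]
Step 33: x=[4.6988] v=[-0.5430]
Step 34: x=[4.6711] v=[-0.5536]
Step 35: x=[4.6429] v=[-0.5637]
Step 36: x=[4.6142] v=[-0.5733]
Step 37: x=[4.5851] v=[-0.5824]
Step 38: x=[4.5556] v=[-0.5910]
Step 39: x=[4.5257] v=[-0.5990]
Step 40: x=[4.4954] v=[-0.6065]
Step 41: x=[4.4647] v=[-0.6135]
Step 42: x=[4.4337] v=[-0.6199]
Step 43: x=[4.4024] v=[-0.6258]
Step 44: x=[4.3708] v=[-0.6311]
Step 45: x=[4.3390] v=[-0.6359]
Step 46: x=[4.3070] v=[-0.6401]
Step 47: x=[4.2748] v=[-0.6438]
Step 48: x=[4.2425] v=[-0.6469]
Step 49: x=[4.2100] v=[-0.6494]
Step 50: x=[4.1774] v=[-0.6513]
Step 51: x=[4.1448] v=[-0.6527]
Step 52: x=[4.1121] v=[-0.6535]
Step 53: x=[4.0794] v=[-0.6537]
Step 54: x=[4.0467] v=[-0.6533]
Step 55: x=[4.0141] v=[-0.6524]
Step 56: x=[3.9816] v=[-0.6509]
Step 57: x=[3.9492] v=[-0.6488]
Step 58: x=[3.9169] v=[-0.6461]
Step 59: x=[3.8848] v=[-0.6429]
Step 60: x=[3.8528] v=[-0.6391]
Step 61: x=[3.8211] v=[-0.6347]
Step 62: x=[3.7896] v=[-0.6298]
Step 63: x=[3.7584] v=[-0.6243]
Step 64: x=[3.7275] v=[-0.6183]
Step 65: x=[3.6969] v=[-0.6117]
Step 66: x=[3.6667] v=[-0.6046]
Step 67: x=[3.6369] v=[-0.5970]
Step 68: x=[3.6075] v=[-0.5888]
Step 69: x=[3.5785] v=[-0.5801]
v[0] did not become non-negative within 69 steps; using fallback time=3.4500

Answer: 3.4500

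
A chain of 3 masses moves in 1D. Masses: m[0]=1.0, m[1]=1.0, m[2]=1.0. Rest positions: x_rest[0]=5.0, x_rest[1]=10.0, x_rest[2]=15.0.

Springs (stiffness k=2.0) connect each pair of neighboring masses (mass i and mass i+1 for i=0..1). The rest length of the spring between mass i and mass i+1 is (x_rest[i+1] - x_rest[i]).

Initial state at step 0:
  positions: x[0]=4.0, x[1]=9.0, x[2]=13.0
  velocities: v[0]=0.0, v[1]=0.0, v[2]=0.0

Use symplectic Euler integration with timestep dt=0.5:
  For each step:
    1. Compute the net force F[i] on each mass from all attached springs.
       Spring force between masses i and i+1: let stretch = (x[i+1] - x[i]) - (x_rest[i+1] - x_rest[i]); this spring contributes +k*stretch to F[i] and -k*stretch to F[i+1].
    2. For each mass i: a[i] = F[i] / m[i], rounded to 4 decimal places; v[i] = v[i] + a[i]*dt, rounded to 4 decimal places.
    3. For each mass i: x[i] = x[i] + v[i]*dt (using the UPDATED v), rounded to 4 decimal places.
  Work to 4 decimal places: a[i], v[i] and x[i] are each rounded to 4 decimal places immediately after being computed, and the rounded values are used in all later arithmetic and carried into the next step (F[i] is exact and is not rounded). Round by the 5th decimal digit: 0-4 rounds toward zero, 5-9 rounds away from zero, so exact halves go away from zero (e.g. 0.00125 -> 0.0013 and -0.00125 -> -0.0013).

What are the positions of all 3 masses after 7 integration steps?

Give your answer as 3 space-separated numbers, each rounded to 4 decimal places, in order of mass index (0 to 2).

Step 0: x=[4.0000 9.0000 13.0000] v=[0.0000 0.0000 0.0000]
Step 1: x=[4.0000 8.5000 13.5000] v=[0.0000 -1.0000 1.0000]
Step 2: x=[3.7500 8.2500 14.0000] v=[-0.5000 -0.5000 1.0000]
Step 3: x=[3.2500 8.6250 14.1250] v=[-1.0000 0.7500 0.2500]
Step 4: x=[2.9375 9.0625 14.0000] v=[-0.6250 0.8750 -0.2500]
Step 5: x=[3.1875 8.9063 13.9063] v=[0.5000 -0.3125 -0.1875]
Step 6: x=[3.7969 8.3907 13.8126] v=[1.2188 -1.0313 -0.1875]
Step 7: x=[4.2032 8.2891 13.5079] v=[0.8126 -0.2032 -0.6094]

Answer: 4.2032 8.2891 13.5079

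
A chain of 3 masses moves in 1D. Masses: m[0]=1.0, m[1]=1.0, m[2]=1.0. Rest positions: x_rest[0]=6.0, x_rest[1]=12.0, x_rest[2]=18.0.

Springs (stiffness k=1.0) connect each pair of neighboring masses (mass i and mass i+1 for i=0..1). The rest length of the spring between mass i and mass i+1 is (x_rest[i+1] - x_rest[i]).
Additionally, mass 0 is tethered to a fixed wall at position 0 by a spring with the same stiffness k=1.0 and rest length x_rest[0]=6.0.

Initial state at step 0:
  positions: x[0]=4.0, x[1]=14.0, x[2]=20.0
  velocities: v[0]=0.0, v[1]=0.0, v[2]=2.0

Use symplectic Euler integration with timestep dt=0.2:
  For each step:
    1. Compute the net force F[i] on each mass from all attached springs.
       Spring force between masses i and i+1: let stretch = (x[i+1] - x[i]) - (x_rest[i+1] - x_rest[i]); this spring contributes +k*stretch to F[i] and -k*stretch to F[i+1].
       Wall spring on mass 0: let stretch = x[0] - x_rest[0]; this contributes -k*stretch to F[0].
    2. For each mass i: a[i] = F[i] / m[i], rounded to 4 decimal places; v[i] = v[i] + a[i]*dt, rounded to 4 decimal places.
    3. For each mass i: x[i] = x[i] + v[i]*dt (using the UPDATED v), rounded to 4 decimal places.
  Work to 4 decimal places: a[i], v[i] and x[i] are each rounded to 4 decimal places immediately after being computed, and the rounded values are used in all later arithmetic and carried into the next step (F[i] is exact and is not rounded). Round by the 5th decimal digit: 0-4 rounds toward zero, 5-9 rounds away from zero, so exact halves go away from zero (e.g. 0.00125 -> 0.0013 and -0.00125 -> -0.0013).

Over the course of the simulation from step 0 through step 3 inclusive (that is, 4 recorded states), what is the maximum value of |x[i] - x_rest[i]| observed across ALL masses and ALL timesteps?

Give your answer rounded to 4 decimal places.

Step 0: x=[4.0000 14.0000 20.0000] v=[0.0000 0.0000 2.0000]
Step 1: x=[4.2400 13.8400 20.4000] v=[1.2000 -0.8000 2.0000]
Step 2: x=[4.6944 13.5584 20.7776] v=[2.2720 -1.4080 1.8880]
Step 3: x=[5.3156 13.2110 21.1064] v=[3.1059 -1.7370 1.6442]
Max displacement = 3.1064

Answer: 3.1064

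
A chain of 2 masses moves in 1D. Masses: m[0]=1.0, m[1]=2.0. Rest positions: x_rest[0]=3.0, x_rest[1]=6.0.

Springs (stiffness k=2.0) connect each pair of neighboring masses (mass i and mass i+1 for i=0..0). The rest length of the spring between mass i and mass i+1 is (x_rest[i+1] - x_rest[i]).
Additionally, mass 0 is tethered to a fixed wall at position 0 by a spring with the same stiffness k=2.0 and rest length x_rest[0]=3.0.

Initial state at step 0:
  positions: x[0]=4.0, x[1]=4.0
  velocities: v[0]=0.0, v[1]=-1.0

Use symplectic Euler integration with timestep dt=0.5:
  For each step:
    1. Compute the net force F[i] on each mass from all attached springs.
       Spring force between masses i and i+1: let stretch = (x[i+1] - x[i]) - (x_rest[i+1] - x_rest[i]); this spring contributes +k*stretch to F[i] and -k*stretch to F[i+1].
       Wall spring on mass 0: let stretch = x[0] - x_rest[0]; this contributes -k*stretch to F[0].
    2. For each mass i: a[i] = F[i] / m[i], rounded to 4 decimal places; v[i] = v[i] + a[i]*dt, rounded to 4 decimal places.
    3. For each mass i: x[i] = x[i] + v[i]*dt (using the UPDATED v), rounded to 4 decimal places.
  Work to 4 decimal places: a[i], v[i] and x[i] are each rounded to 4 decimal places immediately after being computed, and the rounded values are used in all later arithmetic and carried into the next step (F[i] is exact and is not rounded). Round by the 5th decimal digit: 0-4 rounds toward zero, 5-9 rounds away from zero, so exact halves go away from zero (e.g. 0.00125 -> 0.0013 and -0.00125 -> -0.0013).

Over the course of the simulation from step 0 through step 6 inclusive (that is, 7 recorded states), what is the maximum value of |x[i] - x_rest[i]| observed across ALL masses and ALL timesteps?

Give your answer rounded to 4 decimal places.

Answer: 2.8750

Derivation:
Step 0: x=[4.0000 4.0000] v=[0.0000 -1.0000]
Step 1: x=[2.0000 4.2500] v=[-4.0000 0.5000]
Step 2: x=[0.1250 4.6875] v=[-3.7500 0.8750]
Step 3: x=[0.4688 4.7344] v=[0.6875 0.0938]
Step 4: x=[2.7110 4.4649] v=[4.4843 -0.5390]
Step 5: x=[4.4746 4.5070] v=[3.5272 0.0841]
Step 6: x=[4.0171 5.2910] v=[-0.9150 1.5679]
Max displacement = 2.8750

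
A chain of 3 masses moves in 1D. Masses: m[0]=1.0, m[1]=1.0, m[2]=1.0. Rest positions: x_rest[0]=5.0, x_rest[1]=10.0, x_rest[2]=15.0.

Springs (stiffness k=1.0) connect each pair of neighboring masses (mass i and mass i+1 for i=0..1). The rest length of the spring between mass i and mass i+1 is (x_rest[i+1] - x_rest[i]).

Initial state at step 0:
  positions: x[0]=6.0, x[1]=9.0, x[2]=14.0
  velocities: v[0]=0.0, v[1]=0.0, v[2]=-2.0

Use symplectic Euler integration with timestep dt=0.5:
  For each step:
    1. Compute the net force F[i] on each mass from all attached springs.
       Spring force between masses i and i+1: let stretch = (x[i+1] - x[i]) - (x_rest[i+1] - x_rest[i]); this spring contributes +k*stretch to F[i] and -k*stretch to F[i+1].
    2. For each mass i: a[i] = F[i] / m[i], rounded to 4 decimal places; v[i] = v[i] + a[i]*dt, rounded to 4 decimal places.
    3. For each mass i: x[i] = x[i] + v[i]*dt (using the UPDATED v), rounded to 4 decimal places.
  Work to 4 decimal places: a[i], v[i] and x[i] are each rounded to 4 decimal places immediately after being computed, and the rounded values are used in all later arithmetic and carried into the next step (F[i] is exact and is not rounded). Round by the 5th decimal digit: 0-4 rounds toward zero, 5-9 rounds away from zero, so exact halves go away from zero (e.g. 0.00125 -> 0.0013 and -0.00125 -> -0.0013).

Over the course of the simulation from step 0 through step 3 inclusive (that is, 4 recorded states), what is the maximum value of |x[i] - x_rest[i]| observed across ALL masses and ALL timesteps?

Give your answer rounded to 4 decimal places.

Answer: 2.6250

Derivation:
Step 0: x=[6.0000 9.0000 14.0000] v=[0.0000 0.0000 -2.0000]
Step 1: x=[5.5000 9.5000 13.0000] v=[-1.0000 1.0000 -2.0000]
Step 2: x=[4.7500 9.8750 12.3750] v=[-1.5000 0.7500 -1.2500]
Step 3: x=[4.0313 9.5938 12.3750] v=[-1.4375 -0.5625 0.0000]
Max displacement = 2.6250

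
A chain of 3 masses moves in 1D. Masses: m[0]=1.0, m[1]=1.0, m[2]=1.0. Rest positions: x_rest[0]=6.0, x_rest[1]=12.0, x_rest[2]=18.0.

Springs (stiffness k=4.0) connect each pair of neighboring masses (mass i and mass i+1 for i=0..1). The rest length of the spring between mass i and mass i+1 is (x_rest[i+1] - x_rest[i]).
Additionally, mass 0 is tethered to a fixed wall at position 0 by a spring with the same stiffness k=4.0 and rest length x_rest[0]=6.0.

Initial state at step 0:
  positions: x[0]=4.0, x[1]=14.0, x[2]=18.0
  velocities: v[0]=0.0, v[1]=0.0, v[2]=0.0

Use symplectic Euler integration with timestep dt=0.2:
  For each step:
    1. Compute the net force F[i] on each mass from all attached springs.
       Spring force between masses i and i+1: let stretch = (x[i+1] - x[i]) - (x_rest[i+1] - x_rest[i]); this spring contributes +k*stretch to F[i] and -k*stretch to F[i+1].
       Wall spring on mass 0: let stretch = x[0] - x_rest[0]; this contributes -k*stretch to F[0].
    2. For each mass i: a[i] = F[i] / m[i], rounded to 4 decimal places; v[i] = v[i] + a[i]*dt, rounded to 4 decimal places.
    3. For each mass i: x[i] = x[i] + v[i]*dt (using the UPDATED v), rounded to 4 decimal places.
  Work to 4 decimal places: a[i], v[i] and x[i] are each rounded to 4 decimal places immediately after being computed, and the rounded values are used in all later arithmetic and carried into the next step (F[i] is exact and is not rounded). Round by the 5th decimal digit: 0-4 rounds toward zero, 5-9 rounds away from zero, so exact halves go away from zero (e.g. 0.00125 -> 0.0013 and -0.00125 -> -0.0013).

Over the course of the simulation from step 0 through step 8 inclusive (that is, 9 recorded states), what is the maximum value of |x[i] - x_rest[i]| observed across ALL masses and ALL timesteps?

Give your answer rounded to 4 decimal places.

Step 0: x=[4.0000 14.0000 18.0000] v=[0.0000 0.0000 0.0000]
Step 1: x=[4.9600 13.0400 18.3200] v=[4.8000 -4.8000 1.6000]
Step 2: x=[6.4192 11.6320 18.7552] v=[7.2960 -7.0400 2.1760]
Step 3: x=[7.6854 10.5297 19.0107] v=[6.3309 -5.5117 1.2774]
Step 4: x=[8.1770 10.3292 18.8692] v=[2.4580 -1.0023 -0.7074]
Step 5: x=[7.7046 11.1508 18.3213] v=[-2.3618 4.1079 -2.7394]
Step 6: x=[6.5509 12.5683 17.5861] v=[-5.7685 7.0873 -3.6758]
Step 7: x=[5.3118 13.8258 17.0081] v=[-6.1953 6.2876 -2.8900]
Step 8: x=[4.5851 14.2302 16.8809] v=[-3.6335 2.0222 -0.6358]
Max displacement = 2.2302

Answer: 2.2302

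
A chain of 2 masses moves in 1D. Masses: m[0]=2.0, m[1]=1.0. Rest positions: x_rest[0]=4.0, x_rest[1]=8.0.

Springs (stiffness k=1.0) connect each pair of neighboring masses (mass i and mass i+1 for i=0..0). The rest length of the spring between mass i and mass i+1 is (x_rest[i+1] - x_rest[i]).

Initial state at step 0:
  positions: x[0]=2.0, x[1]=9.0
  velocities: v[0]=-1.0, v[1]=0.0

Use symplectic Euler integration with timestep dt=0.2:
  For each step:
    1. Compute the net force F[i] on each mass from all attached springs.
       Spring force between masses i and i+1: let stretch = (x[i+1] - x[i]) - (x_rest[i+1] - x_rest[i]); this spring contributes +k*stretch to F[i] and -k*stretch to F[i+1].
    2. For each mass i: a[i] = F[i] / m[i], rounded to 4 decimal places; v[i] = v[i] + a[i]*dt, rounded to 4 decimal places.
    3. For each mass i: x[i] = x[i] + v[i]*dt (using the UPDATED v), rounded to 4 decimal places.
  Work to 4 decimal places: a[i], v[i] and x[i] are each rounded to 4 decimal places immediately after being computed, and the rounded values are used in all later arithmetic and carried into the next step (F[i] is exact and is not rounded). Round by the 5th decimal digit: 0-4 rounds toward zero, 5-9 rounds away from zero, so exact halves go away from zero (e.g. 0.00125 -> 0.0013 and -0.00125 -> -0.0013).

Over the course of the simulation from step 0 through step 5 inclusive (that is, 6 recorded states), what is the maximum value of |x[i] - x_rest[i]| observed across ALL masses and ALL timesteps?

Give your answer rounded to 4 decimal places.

Step 0: x=[2.0000 9.0000] v=[-1.0000 0.0000]
Step 1: x=[1.8600 8.8800] v=[-0.7000 -0.6000]
Step 2: x=[1.7804 8.6392] v=[-0.3980 -1.2040]
Step 3: x=[1.7580 8.2840] v=[-0.1121 -1.7758]
Step 4: x=[1.7861 7.8278] v=[0.1405 -2.2810]
Step 5: x=[1.8550 7.2899] v=[0.3447 -2.6893]
Max displacement = 2.2420

Answer: 2.2420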